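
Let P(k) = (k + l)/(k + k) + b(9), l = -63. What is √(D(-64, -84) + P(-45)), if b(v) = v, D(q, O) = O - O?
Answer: √255/5 ≈ 3.1937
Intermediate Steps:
D(q, O) = 0
P(k) = 9 + (-63 + k)/(2*k) (P(k) = (k - 63)/(k + k) + 9 = (-63 + k)/((2*k)) + 9 = (-63 + k)*(1/(2*k)) + 9 = (-63 + k)/(2*k) + 9 = 9 + (-63 + k)/(2*k))
√(D(-64, -84) + P(-45)) = √(0 + (½)*(-63 + 19*(-45))/(-45)) = √(0 + (½)*(-1/45)*(-63 - 855)) = √(0 + (½)*(-1/45)*(-918)) = √(0 + 51/5) = √(51/5) = √255/5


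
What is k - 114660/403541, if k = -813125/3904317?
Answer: -775798262845/1575551986497 ≈ -0.49240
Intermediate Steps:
k = -813125/3904317 (k = -813125*1/3904317 = -813125/3904317 ≈ -0.20826)
k - 114660/403541 = -813125/3904317 - 114660/403541 = -775798262845/1575551986497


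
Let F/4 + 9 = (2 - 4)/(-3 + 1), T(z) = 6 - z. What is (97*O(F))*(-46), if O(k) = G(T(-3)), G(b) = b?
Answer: -40158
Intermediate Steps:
F = -32 (F = -36 + 4*((2 - 4)/(-3 + 1)) = -36 + 4*(-2/(-2)) = -36 + 4*(-2*(-1/2)) = -36 + 4*1 = -36 + 4 = -32)
O(k) = 9 (O(k) = 6 - 1*(-3) = 6 + 3 = 9)
(97*O(F))*(-46) = (97*9)*(-46) = 873*(-46) = -40158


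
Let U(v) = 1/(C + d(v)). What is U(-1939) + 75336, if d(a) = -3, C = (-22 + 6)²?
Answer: 19060009/253 ≈ 75336.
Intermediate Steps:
C = 256 (C = (-16)² = 256)
U(v) = 1/253 (U(v) = 1/(256 - 3) = 1/253)
U(-1939) + 75336 = 1/253 + 75336 = 19060009/253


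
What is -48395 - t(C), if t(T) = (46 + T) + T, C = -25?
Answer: -48391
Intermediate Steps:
t(T) = 46 + 2*T
-48395 - t(C) = -48395 - (46 + 2*(-25)) = -48395 - (46 - 50) = -48395 - 1*(-4) = -48395 + 4 = -48391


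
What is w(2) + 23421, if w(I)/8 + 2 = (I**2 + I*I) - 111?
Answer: 22581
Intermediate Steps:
w(I) = -904 + 16*I**2 (w(I) = -16 + 8*((I**2 + I*I) - 111) = -16 + 8*((I**2 + I**2) - 111) = -16 + 8*(2*I**2 - 111) = -16 + 8*(-111 + 2*I**2) = -16 + (-888 + 16*I**2) = -904 + 16*I**2)
w(2) + 23421 = (-904 + 16*2**2) + 23421 = (-904 + 16*4) + 23421 = (-904 + 64) + 23421 = -840 + 23421 = 22581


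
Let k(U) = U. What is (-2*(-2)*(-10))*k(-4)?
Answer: 160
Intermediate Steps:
(-2*(-2)*(-10))*k(-4) = (-2*(-2)*(-10))*(-4) = (4*(-10))*(-4) = -40*(-4) = 160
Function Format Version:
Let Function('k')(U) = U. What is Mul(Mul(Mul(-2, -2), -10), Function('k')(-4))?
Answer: 160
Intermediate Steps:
Mul(Mul(Mul(-2, -2), -10), Function('k')(-4)) = Mul(Mul(Mul(-2, -2), -10), -4) = Mul(Mul(4, -10), -4) = Mul(-40, -4) = 160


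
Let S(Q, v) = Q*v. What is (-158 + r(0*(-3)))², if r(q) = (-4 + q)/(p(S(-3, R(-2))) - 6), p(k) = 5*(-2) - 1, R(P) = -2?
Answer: 7193124/289 ≈ 24890.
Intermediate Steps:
p(k) = -11 (p(k) = -10 - 1 = -11)
r(q) = 4/17 - q/17 (r(q) = (-4 + q)/(-11 - 6) = (-4 + q)/(-17) = (-4 + q)*(-1/17) = 4/17 - q/17)
(-158 + r(0*(-3)))² = (-158 + (4/17 - 0*(-3)))² = (-158 + (4/17 - 1/17*0))² = (-158 + (4/17 + 0))² = (-158 + 4/17)² = (-2682/17)² = 7193124/289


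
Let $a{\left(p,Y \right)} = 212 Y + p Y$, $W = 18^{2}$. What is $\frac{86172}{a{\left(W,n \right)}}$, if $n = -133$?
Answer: $- \frac{21543}{17822} \approx -1.2088$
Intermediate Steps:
$W = 324$
$a{\left(p,Y \right)} = 212 Y + Y p$
$\frac{86172}{a{\left(W,n \right)}} = \frac{86172}{\left(-133\right) \left(212 + 324\right)} = \frac{86172}{\left(-133\right) 536} = \frac{86172}{-71288} = 86172 \left(- \frac{1}{71288}\right) = - \frac{21543}{17822}$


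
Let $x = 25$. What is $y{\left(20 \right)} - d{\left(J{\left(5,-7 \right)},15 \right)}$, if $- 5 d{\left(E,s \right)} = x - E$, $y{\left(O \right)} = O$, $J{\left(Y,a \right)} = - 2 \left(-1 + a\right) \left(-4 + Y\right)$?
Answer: $\frac{109}{5} \approx 21.8$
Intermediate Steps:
$J{\left(Y,a \right)} = - 2 \left(-1 + a\right) \left(-4 + Y\right)$
$d{\left(E,s \right)} = -5 + \frac{E}{5}$ ($d{\left(E,s \right)} = - \frac{25 - E}{5} = -5 + \frac{E}{5}$)
$y{\left(20 \right)} - d{\left(J{\left(5,-7 \right)},15 \right)} = 20 - \left(-5 + \frac{-8 + 2 \cdot 5 + 8 \left(-7\right) - 10 \left(-7\right)}{5}\right) = 20 - \left(-5 + \frac{-8 + 10 - 56 + 70}{5}\right) = 20 - \left(-5 + \frac{1}{5} \cdot 16\right) = 20 - \left(-5 + \frac{16}{5}\right) = 20 - - \frac{9}{5} = 20 + \frac{9}{5} = \frac{109}{5}$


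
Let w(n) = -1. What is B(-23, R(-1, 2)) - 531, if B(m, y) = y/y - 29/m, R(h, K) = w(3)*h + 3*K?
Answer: -12161/23 ≈ -528.74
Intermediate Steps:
R(h, K) = -h + 3*K
B(m, y) = 1 - 29/m
B(-23, R(-1, 2)) - 531 = (-29 - 23)/(-23) - 531 = -1/23*(-52) - 531 = 52/23 - 531 = -12161/23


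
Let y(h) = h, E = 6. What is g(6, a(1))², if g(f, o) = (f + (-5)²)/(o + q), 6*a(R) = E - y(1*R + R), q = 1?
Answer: 8649/25 ≈ 345.96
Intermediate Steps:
a(R) = 1 - R/3 (a(R) = (6 - (1*R + R))/6 = (6 - (R + R))/6 = (6 - 2*R)/6 = 1 - R/3)
g(f, o) = (25 + f)/(1 + o) (g(f, o) = (f + (-5)²)/(o + 1) = (f + 25)/(1 + o) = (25 + f)/(1 + o))
g(6, a(1))² = ((25 + 6)/(1 + (1 - ⅓*1)))² = (31/(1 + (1 - ⅓)))² = (31/(1 + ⅔))² = (31/(5/3))² = ((⅗)*31)² = (93/5)² = 8649/25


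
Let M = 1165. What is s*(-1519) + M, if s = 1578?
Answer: -2395817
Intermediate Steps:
s*(-1519) + M = 1578*(-1519) + 1165 = -2396982 + 1165 = -2395817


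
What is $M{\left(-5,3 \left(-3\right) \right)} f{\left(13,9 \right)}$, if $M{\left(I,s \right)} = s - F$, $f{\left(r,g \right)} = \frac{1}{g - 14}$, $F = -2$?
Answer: $\frac{7}{5} \approx 1.4$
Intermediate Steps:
$f{\left(r,g \right)} = \frac{1}{-14 + g}$
$M{\left(I,s \right)} = 2 + s$ ($M{\left(I,s \right)} = s - -2 = s + 2 = 2 + s$)
$M{\left(-5,3 \left(-3\right) \right)} f{\left(13,9 \right)} = \frac{2 + 3 \left(-3\right)}{-14 + 9} = \frac{2 - 9}{-5} = \left(-7\right) \left(- \frac{1}{5}\right) = \frac{7}{5}$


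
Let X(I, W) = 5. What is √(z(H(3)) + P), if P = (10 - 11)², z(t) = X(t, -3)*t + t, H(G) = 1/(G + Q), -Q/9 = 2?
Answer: √15/5 ≈ 0.77460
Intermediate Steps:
Q = -18 (Q = -9*2 = -18)
H(G) = 1/(-18 + G) (H(G) = 1/(G - 18) = 1/(-18 + G))
z(t) = 6*t (z(t) = 5*t + t = 6*t)
P = 1 (P = (-1)² = 1)
√(z(H(3)) + P) = √(6/(-18 + 3) + 1) = √(6/(-15) + 1) = √(6*(-1/15) + 1) = √(-⅖ + 1) = √(⅗) = √15/5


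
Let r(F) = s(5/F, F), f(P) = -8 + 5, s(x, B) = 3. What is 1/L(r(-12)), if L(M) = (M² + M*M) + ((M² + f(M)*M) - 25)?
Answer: -⅐ ≈ -0.14286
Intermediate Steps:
f(P) = -3
r(F) = 3
L(M) = -25 - 3*M + 3*M² (L(M) = (M² + M*M) + ((M² - 3*M) - 25) = (M² + M²) + (-25 + M² - 3*M) = 2*M² + (-25 + M² - 3*M) = -25 - 3*M + 3*M²)
1/L(r(-12)) = 1/(-25 - 3*3 + 3*3²) = 1/(-25 - 9 + 3*9) = 1/(-25 - 9 + 27) = 1/(-7) = -⅐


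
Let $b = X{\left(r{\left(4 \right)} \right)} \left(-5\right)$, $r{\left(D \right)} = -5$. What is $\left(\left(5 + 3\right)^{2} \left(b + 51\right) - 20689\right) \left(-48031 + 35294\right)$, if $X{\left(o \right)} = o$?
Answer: $201563025$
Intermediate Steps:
$b = 25$ ($b = \left(-5\right) \left(-5\right) = 25$)
$\left(\left(5 + 3\right)^{2} \left(b + 51\right) - 20689\right) \left(-48031 + 35294\right) = \left(\left(5 + 3\right)^{2} \left(25 + 51\right) - 20689\right) \left(-48031 + 35294\right) = \left(8^{2} \cdot 76 - 20689\right) \left(-12737\right) = \left(64 \cdot 76 - 20689\right) \left(-12737\right) = \left(4864 - 20689\right) \left(-12737\right) = \left(-15825\right) \left(-12737\right) = 201563025$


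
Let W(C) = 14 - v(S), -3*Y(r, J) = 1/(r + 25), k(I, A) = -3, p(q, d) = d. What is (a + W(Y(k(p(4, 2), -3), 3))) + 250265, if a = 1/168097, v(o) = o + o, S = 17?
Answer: 42065433766/168097 ≈ 2.5025e+5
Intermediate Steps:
v(o) = 2*o
a = 1/168097 ≈ 5.9489e-6
Y(r, J) = -1/(3*(25 + r)) (Y(r, J) = -1/(3*(r + 25)) = -1/(3*(25 + r)))
W(C) = -20 (W(C) = 14 - 2*17 = 14 - 1*34 = 14 - 34 = -20)
(a + W(Y(k(p(4, 2), -3), 3))) + 250265 = (1/168097 - 20) + 250265 = -3361939/168097 + 250265 = 42065433766/168097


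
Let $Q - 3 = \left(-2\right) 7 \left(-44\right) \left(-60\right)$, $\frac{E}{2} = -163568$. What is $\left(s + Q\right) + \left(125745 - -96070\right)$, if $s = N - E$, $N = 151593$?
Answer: $663587$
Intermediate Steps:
$E = -327136$ ($E = 2 \left(-163568\right) = -327136$)
$s = 478729$ ($s = 151593 - -327136 = 151593 + 327136 = 478729$)
$Q = -36957$ ($Q = 3 + \left(-2\right) 7 \left(-44\right) \left(-60\right) = 3 + \left(-14\right) \left(-44\right) \left(-60\right) = 3 + 616 \left(-60\right) = 3 - 36960 = -36957$)
$\left(s + Q\right) + \left(125745 - -96070\right) = \left(478729 - 36957\right) + \left(125745 - -96070\right) = 441772 + \left(125745 + 96070\right) = 441772 + 221815 = 663587$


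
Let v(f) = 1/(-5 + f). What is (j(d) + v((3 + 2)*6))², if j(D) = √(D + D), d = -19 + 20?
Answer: 1251/625 + 2*√2/25 ≈ 2.1147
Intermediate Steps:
d = 1
j(D) = √2*√D (j(D) = √(2*D) = √2*√D)
(j(d) + v((3 + 2)*6))² = (√2*√1 + 1/(-5 + (3 + 2)*6))² = (√2*1 + 1/(-5 + 5*6))² = (√2 + 1/(-5 + 30))² = (√2 + 1/25)² = (1/25 + √2)²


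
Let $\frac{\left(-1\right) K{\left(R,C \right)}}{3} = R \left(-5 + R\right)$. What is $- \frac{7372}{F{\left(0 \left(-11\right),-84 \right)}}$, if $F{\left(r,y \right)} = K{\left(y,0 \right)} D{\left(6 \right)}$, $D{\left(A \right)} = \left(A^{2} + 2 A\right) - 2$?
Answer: $\frac{1843}{257922} \approx 0.0071456$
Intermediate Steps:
$K{\left(R,C \right)} = - 3 R \left(-5 + R\right)$
$D{\left(A \right)} = -2 + A^{2} + 2 A$
$F{\left(r,y \right)} = 138 y \left(5 - y\right)$ ($F{\left(r,y \right)} = 3 y \left(5 - y\right) \left(-2 + 6^{2} + 2 \cdot 6\right) = 3 y \left(5 - y\right) \left(-2 + 36 + 12\right) = 3 y \left(5 - y\right) 46 = 138 y \left(5 - y\right)$)
$- \frac{7372}{F{\left(0 \left(-11\right),-84 \right)}} = - \frac{7372}{138 \left(-84\right) \left(5 - -84\right)} = - \frac{7372}{138 \left(-84\right) \left(5 + 84\right)} = - \frac{7372}{138 \left(-84\right) 89} = - \frac{7372}{-1031688} = \left(-7372\right) \left(- \frac{1}{1031688}\right) = \frac{1843}{257922}$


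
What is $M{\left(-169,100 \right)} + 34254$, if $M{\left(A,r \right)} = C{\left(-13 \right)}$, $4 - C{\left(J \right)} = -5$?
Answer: $34263$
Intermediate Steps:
$C{\left(J \right)} = 9$ ($C{\left(J \right)} = 4 - -5 = 4 + 5 = 9$)
$M{\left(A,r \right)} = 9$
$M{\left(-169,100 \right)} + 34254 = 9 + 34254 = 34263$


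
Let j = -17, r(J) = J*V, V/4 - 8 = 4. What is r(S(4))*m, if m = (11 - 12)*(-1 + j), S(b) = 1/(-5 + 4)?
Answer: -864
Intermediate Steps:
V = 48 (V = 32 + 4*4 = 32 + 16 = 48)
S(b) = -1 (S(b) = 1/(-1) = -1)
r(J) = 48*J (r(J) = J*48 = 48*J)
m = 18 (m = (11 - 12)*(-1 - 17) = -1*(-18) = 18)
r(S(4))*m = (48*(-1))*18 = -48*18 = -864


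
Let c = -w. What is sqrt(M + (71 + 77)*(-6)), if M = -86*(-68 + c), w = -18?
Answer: 2*sqrt(853) ≈ 58.412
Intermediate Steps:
c = 18 (c = -1*(-18) = 18)
M = 4300 (M = -86*(-68 + 18) = -86*(-50) = 4300)
sqrt(M + (71 + 77)*(-6)) = sqrt(4300 + (71 + 77)*(-6)) = sqrt(4300 + 148*(-6)) = sqrt(4300 - 888) = sqrt(3412) = 2*sqrt(853)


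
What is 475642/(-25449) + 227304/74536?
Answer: -48162001/3079329 ≈ -15.640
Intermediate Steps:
475642/(-25449) + 227304/74536 = 475642*(-1/25449) + 227304*(1/74536) = -475642/25449 + 369/121 = -48162001/3079329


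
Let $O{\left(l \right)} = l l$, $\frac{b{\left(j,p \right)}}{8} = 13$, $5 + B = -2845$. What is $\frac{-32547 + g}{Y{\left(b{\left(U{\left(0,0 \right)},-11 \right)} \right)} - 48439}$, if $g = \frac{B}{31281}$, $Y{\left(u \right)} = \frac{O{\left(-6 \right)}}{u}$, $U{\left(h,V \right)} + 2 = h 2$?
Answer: $\frac{1260511642}{1875973705} \approx 0.67192$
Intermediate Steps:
$B = -2850$ ($B = -5 - 2845 = -2850$)
$U{\left(h,V \right)} = -2 + 2 h$ ($U{\left(h,V \right)} = -2 + h 2 = -2 + 2 h$)
$b{\left(j,p \right)} = 104$ ($b{\left(j,p \right)} = 8 \cdot 13 = 104$)
$O{\left(l \right)} = l^{2}$
$Y{\left(u \right)} = \frac{36}{u}$ ($Y{\left(u \right)} = \frac{\left(-6\right)^{2}}{u} = \frac{36}{u}$)
$g = - \frac{950}{10427}$ ($g = - \frac{2850}{31281} = \left(-2850\right) \frac{1}{31281} = - \frac{950}{10427} \approx -0.09111$)
$\frac{-32547 + g}{Y{\left(b{\left(U{\left(0,0 \right)},-11 \right)} \right)} - 48439} = \frac{-32547 - \frac{950}{10427}}{\frac{36}{104} - 48439} = - \frac{339368519}{10427 \left(36 \cdot \frac{1}{104} - 48439\right)} = - \frac{339368519}{10427 \left(\frac{9}{26} - 48439\right)} = - \frac{339368519}{10427 \left(- \frac{1259405}{26}\right)} = \left(- \frac{339368519}{10427}\right) \left(- \frac{26}{1259405}\right) = \frac{1260511642}{1875973705}$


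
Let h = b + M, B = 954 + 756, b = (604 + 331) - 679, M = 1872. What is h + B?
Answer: 3838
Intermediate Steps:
b = 256 (b = 935 - 679 = 256)
B = 1710
h = 2128 (h = 256 + 1872 = 2128)
h + B = 2128 + 1710 = 3838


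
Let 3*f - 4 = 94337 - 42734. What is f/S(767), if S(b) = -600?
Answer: -51607/1800 ≈ -28.671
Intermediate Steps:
f = 51607/3 (f = 4/3 + (94337 - 42734)/3 = 4/3 + (⅓)*51603 = 4/3 + 17201 = 51607/3 ≈ 17202.)
f/S(767) = (51607/3)/(-600) = (51607/3)*(-1/600) = -51607/1800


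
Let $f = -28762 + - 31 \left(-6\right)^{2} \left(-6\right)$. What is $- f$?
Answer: $22066$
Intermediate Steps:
$f = -22066$ ($f = -28762 + \left(-31\right) 36 \left(-6\right) = -28762 - -6696 = -28762 + 6696 = -22066$)
$- f = \left(-1\right) \left(-22066\right) = 22066$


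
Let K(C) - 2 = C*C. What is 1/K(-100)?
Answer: 1/10002 ≈ 9.9980e-5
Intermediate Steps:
K(C) = 2 + C² (K(C) = 2 + C*C = 2 + C²)
1/K(-100) = 1/(2 + (-100)²) = 1/(2 + 10000) = 1/10002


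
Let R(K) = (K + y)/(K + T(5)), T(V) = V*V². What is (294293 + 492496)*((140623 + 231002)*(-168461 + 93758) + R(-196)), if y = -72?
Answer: -1550813572929935673/71 ≈ -2.1842e+16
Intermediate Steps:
T(V) = V³
R(K) = (-72 + K)/(125 + K) (R(K) = (K - 72)/(K + 5³) = (-72 + K)/(K + 125) = (-72 + K)/(125 + K))
(294293 + 492496)*((140623 + 231002)*(-168461 + 93758) + R(-196)) = (294293 + 492496)*((140623 + 231002)*(-168461 + 93758) + (-72 - 196)/(125 - 196)) = 786789*(371625*(-74703) - 268/(-71)) = 786789*(-27761502375 - 1/71*(-268)) = 786789*(-27761502375 + 268/71) = 786789*(-1971066668357/71) = -1550813572929935673/71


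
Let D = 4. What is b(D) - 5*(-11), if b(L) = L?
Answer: 59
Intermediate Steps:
b(D) - 5*(-11) = 4 - 5*(-11) = 4 + 55 = 59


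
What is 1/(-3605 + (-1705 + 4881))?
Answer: -1/429 ≈ -0.0023310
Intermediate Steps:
1/(-3605 + (-1705 + 4881)) = 1/(-3605 + 3176) = 1/(-429) = -1/429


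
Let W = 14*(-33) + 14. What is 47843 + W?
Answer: 47395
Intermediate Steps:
W = -448 (W = -462 + 14 = -448)
47843 + W = 47843 - 448 = 47395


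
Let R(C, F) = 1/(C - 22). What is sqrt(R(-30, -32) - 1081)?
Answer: I*sqrt(730769)/26 ≈ 32.879*I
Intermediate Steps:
R(C, F) = 1/(-22 + C)
sqrt(R(-30, -32) - 1081) = sqrt(1/(-22 - 30) - 1081) = sqrt(1/(-52) - 1081) = sqrt(-1/52 - 1081) = sqrt(-56213/52) = I*sqrt(730769)/26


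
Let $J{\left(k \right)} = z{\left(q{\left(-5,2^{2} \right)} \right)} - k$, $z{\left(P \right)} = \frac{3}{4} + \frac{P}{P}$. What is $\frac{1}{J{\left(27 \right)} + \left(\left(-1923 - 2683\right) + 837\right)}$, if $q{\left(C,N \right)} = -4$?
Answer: $- \frac{4}{15177} \approx -0.00026356$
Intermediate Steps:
$z{\left(P \right)} = \frac{7}{4}$ ($z{\left(P \right)} = 3 \cdot \frac{1}{4} + 1 = \frac{3}{4} + 1 = \frac{7}{4}$)
$J{\left(k \right)} = \frac{7}{4} - k$
$\frac{1}{J{\left(27 \right)} + \left(\left(-1923 - 2683\right) + 837\right)} = \frac{1}{\left(\frac{7}{4} - 27\right) + \left(\left(-1923 - 2683\right) + 837\right)} = \frac{1}{\left(\frac{7}{4} - 27\right) + \left(-4606 + 837\right)} = \frac{1}{- \frac{101}{4} - 3769} = \frac{1}{- \frac{15177}{4}} = - \frac{4}{15177}$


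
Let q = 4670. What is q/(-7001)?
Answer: -4670/7001 ≈ -0.66705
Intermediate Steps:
q/(-7001) = 4670/(-7001) = 4670*(-1/7001) = -4670/7001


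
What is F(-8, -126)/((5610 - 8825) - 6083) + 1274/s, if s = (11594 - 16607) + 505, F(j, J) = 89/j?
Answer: -481449/1710832 ≈ -0.28141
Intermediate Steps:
s = -4508 (s = -5013 + 505 = -4508)
F(-8, -126)/((5610 - 8825) - 6083) + 1274/s = (89/(-8))/((5610 - 8825) - 6083) + 1274/(-4508) = (89*(-⅛))/(-3215 - 6083) + 1274*(-1/4508) = -89/8/(-9298) - 13/46 = -89/8*(-1/9298) - 13/46 = 89/74384 - 13/46 = -481449/1710832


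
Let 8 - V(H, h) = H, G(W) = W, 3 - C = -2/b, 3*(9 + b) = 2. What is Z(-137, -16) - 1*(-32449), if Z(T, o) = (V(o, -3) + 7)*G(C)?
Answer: 813364/25 ≈ 32535.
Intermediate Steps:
b = -25/3 (b = -9 + (⅓)*2 = -9 + ⅔ = -25/3 ≈ -8.3333)
C = 69/25 (C = 3 - (-2)/(-25/3) = 3 - (-2)*(-3)/25 = 3 - 1*6/25 = 3 - 6/25 = 69/25 ≈ 2.7600)
V(H, h) = 8 - H
Z(T, o) = 207/5 - 69*o/25 (Z(T, o) = ((8 - o) + 7)*(69/25) = (15 - o)*(69/25) = 207/5 - 69*o/25)
Z(-137, -16) - 1*(-32449) = (207/5 - 69/25*(-16)) - 1*(-32449) = (207/5 + 1104/25) + 32449 = 2139/25 + 32449 = 813364/25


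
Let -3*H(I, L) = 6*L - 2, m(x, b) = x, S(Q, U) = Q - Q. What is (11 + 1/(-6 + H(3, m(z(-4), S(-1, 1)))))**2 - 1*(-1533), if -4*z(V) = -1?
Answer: 2021566/1225 ≈ 1650.3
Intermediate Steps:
S(Q, U) = 0
z(V) = 1/4 (z(V) = -1/4*(-1) = 1/4)
H(I, L) = 2/3 - 2*L (H(I, L) = -(6*L - 2)/3 = -(-2 + 6*L)/3 = 2/3 - 2*L)
(11 + 1/(-6 + H(3, m(z(-4), S(-1, 1)))))**2 - 1*(-1533) = (11 + 1/(-6 + (2/3 - 2*1/4)))**2 - 1*(-1533) = (11 + 1/(-6 + (2/3 - 1/2)))**2 + 1533 = (11 + 1/(-6 + 1/6))**2 + 1533 = (11 + 1/(-35/6))**2 + 1533 = (11 - 6/35)**2 + 1533 = (379/35)**2 + 1533 = 143641/1225 + 1533 = 2021566/1225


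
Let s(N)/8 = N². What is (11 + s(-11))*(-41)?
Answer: -40139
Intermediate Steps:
s(N) = 8*N²
(11 + s(-11))*(-41) = (11 + 8*(-11)²)*(-41) = (11 + 8*121)*(-41) = (11 + 968)*(-41) = 979*(-41) = -40139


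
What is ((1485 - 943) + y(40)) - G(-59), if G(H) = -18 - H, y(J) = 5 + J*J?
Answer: 2106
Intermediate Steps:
y(J) = 5 + J²
((1485 - 943) + y(40)) - G(-59) = ((1485 - 943) + (5 + 40²)) - (-18 - 1*(-59)) = (542 + (5 + 1600)) - (-18 + 59) = (542 + 1605) - 1*41 = 2147 - 41 = 2106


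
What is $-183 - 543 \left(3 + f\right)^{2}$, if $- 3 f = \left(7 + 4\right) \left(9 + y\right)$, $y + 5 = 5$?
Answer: $-488883$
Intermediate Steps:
$y = 0$ ($y = -5 + 5 = 0$)
$f = -33$ ($f = - \frac{\left(7 + 4\right) \left(9 + 0\right)}{3} = - \frac{11 \cdot 9}{3} = \left(- \frac{1}{3}\right) 99 = -33$)
$-183 - 543 \left(3 + f\right)^{2} = -183 - 543 \left(3 - 33\right)^{2} = -183 - 543 \left(-30\right)^{2} = -183 - 488700 = -488883$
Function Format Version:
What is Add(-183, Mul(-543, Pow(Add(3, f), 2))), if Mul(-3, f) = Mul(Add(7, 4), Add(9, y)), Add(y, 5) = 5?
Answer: -488883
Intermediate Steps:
y = 0 (y = Add(-5, 5) = 0)
f = -33 (f = Mul(Rational(-1, 3), Mul(Add(7, 4), Add(9, 0))) = Mul(Rational(-1, 3), Mul(11, 9)) = Mul(Rational(-1, 3), 99) = -33)
Add(-183, Mul(-543, Pow(Add(3, f), 2))) = Add(-183, Mul(-543, Pow(Add(3, -33), 2))) = Add(-183, Mul(-543, Pow(-30, 2))) = Add(-183, Mul(-543, 900)) = Add(-183, -488700) = -488883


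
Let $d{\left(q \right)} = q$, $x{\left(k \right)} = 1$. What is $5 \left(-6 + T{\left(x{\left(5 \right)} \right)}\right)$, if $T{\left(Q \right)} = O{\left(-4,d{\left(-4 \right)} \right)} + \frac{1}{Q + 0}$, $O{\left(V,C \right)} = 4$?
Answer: $-5$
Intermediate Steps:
$T{\left(Q \right)} = 4 + \frac{1}{Q}$ ($T{\left(Q \right)} = 4 + \frac{1}{Q + 0} = 4 + \frac{1}{Q}$)
$5 \left(-6 + T{\left(x{\left(5 \right)} \right)}\right) = 5 \left(-6 + \left(4 + 1^{-1}\right)\right) = 5 \left(-6 + \left(4 + 1\right)\right) = 5 \left(-6 + 5\right) = 5 \left(-1\right) = -5$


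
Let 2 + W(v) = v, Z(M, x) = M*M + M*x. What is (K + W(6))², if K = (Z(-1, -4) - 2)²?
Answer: 169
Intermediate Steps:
Z(M, x) = M² + M*x
W(v) = -2 + v
K = 9 (K = (-(-1 - 4) - 2)² = (-1*(-5) - 2)² = (5 - 2)² = 3² = 9)
(K + W(6))² = (9 + (-2 + 6))² = (9 + 4)² = 13² = 169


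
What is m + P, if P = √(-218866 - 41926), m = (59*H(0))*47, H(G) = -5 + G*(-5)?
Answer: -13865 + 2*I*√65198 ≈ -13865.0 + 510.68*I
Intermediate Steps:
H(G) = -5 - 5*G
m = -13865 (m = (59*(-5 - 5*0))*47 = (59*(-5 + 0))*47 = (59*(-5))*47 = -295*47 = -13865)
P = 2*I*√65198 (P = √(-260792) = 2*I*√65198 ≈ 510.68*I)
m + P = -13865 + 2*I*√65198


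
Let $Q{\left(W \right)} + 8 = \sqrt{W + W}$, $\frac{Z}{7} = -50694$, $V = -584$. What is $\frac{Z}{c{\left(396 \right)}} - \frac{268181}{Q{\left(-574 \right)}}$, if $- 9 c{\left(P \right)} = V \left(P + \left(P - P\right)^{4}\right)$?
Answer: $\frac{6837417989}{3892944} + \frac{268181 i \sqrt{287}}{606} \approx 1756.4 + 7497.1 i$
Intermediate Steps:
$Z = -354858$ ($Z = 7 \left(-50694\right) = -354858$)
$Q{\left(W \right)} = -8 + \sqrt{2} \sqrt{W}$ ($Q{\left(W \right)} = -8 + \sqrt{W + W} = -8 + \sqrt{2 W} = -8 + \sqrt{2} \sqrt{W}$)
$c{\left(P \right)} = \frac{584 P}{9}$ ($c{\left(P \right)} = - \frac{\left(-584\right) \left(P + \left(P - P\right)^{4}\right)}{9} = - \frac{\left(-584\right) \left(P + 0^{4}\right)}{9} = - \frac{\left(-584\right) \left(P + 0\right)}{9} = - \frac{\left(-584\right) P}{9} = \frac{584 P}{9}$)
$\frac{Z}{c{\left(396 \right)}} - \frac{268181}{Q{\left(-574 \right)}} = - \frac{354858}{\frac{584}{9} \cdot 396} - \frac{268181}{-8 + \sqrt{2} \sqrt{-574}} = - \frac{354858}{25696} - \frac{268181}{-8 + \sqrt{2} i \sqrt{574}} = \left(-354858\right) \frac{1}{25696} - \frac{268181}{-8 + 2 i \sqrt{287}} = - \frac{177429}{12848} - \frac{268181}{-8 + 2 i \sqrt{287}}$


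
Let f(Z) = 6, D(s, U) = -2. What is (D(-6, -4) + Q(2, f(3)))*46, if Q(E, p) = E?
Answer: 0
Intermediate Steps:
(D(-6, -4) + Q(2, f(3)))*46 = (-2 + 2)*46 = 0*46 = 0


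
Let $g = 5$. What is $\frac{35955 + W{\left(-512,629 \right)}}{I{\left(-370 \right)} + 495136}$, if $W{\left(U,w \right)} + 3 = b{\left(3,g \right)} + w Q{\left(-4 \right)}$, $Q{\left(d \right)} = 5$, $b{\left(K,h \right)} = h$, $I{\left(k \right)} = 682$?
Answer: $\frac{19551}{247909} \approx 0.078864$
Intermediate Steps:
$W{\left(U,w \right)} = 2 + 5 w$ ($W{\left(U,w \right)} = -3 + \left(5 + w 5\right) = -3 + \left(5 + 5 w\right) = 2 + 5 w$)
$\frac{35955 + W{\left(-512,629 \right)}}{I{\left(-370 \right)} + 495136} = \frac{35955 + \left(2 + 5 \cdot 629\right)}{682 + 495136} = \frac{35955 + \left(2 + 3145\right)}{495818} = \left(35955 + 3147\right) \frac{1}{495818} = 39102 \cdot \frac{1}{495818} = \frac{19551}{247909}$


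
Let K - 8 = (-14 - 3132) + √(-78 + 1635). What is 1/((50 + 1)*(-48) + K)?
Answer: -1862/10400613 - √173/10400613 ≈ -0.00018029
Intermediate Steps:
K = -3138 + 3*√173 (K = 8 + ((-14 - 3132) + √(-78 + 1635)) = 8 + (-3146 + √1557) = 8 + (-3146 + 3*√173) = -3138 + 3*√173 ≈ -3098.5)
1/((50 + 1)*(-48) + K) = 1/((50 + 1)*(-48) + (-3138 + 3*√173)) = 1/(51*(-48) + (-3138 + 3*√173)) = 1/(-2448 + (-3138 + 3*√173)) = 1/(-5586 + 3*√173)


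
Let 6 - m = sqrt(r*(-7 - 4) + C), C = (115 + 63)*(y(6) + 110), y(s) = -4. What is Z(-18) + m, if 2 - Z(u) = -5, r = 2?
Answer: 13 - 3*sqrt(2094) ≈ -124.28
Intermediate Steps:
Z(u) = 7 (Z(u) = 2 - 1*(-5) = 2 + 5 = 7)
C = 18868 (C = (115 + 63)*(-4 + 110) = 178*106 = 18868)
m = 6 - 3*sqrt(2094) (m = 6 - sqrt(2*(-7 - 4) + 18868) = 6 - sqrt(2*(-11) + 18868) = 6 - sqrt(-22 + 18868) = 6 - sqrt(18846) = 6 - 3*sqrt(2094) ≈ -131.28)
Z(-18) + m = 7 + (6 - 3*sqrt(2094)) = 13 - 3*sqrt(2094)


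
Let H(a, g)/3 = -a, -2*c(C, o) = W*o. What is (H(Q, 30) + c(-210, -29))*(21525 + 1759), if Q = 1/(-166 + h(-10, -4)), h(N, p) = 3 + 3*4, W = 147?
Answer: 7494176598/151 ≈ 4.9630e+7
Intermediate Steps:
h(N, p) = 15 (h(N, p) = 3 + 12 = 15)
c(C, o) = -147*o/2
Q = -1/151 (Q = 1/(-166 + 15) = 1/(-151) = -1/151 ≈ -0.0066225)
H(a, g) = -3*a (H(a, g) = 3*(-a) = -3*a)
(H(Q, 30) + c(-210, -29))*(21525 + 1759) = (-3*(-1/151) - 147/2*(-29))*(21525 + 1759) = (3/151 + 4263/2)*23284 = (643719/302)*23284 = 7494176598/151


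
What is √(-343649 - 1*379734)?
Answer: I*√723383 ≈ 850.52*I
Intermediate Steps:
√(-343649 - 1*379734) = √(-343649 - 379734) = √(-723383) = I*√723383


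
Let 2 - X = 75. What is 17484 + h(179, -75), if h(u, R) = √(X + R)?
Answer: 17484 + 2*I*√37 ≈ 17484.0 + 12.166*I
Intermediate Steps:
X = -73 (X = 2 - 1*75 = 2 - 75 = -73)
h(u, R) = √(-73 + R)
17484 + h(179, -75) = 17484 + √(-73 - 75) = 17484 + √(-148) = 17484 + 2*I*√37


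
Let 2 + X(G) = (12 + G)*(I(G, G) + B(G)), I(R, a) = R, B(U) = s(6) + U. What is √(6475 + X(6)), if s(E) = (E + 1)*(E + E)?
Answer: √8201 ≈ 90.559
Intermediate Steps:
s(E) = 2*E*(1 + E) (s(E) = (1 + E)*(2*E) = 2*E*(1 + E))
B(U) = 84 + U (B(U) = 2*6*(1 + 6) + U = 2*6*7 + U = 84 + U)
X(G) = -2 + (12 + G)*(84 + 2*G) (X(G) = -2 + (12 + G)*(G + (84 + G)) = -2 + (12 + G)*(84 + 2*G))
√(6475 + X(6)) = √(6475 + (1006 + 2*6² + 108*6)) = √(6475 + (1006 + 2*36 + 648)) = √(6475 + (1006 + 72 + 648)) = √(6475 + 1726) = √8201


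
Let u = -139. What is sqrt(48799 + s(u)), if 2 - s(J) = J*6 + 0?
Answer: 3*sqrt(5515) ≈ 222.79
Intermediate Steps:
s(J) = 2 - 6*J (s(J) = 2 - (J*6 + 0) = 2 - (6*J + 0) = 2 - 6*J)
sqrt(48799 + s(u)) = sqrt(48799 + (2 - 6*(-139))) = sqrt(48799 + (2 + 834)) = sqrt(48799 + 836) = sqrt(49635) = 3*sqrt(5515)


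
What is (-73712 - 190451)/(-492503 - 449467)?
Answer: 15539/55410 ≈ 0.28044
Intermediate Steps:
(-73712 - 190451)/(-492503 - 449467) = -264163/(-941970) = -264163*(-1/941970) = 15539/55410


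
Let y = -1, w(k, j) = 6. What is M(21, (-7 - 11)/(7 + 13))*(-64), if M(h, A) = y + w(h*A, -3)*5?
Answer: -1856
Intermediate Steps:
M(h, A) = 29 (M(h, A) = -1 + 6*5 = -1 + 30 = 29)
M(21, (-7 - 11)/(7 + 13))*(-64) = 29*(-64) = -1856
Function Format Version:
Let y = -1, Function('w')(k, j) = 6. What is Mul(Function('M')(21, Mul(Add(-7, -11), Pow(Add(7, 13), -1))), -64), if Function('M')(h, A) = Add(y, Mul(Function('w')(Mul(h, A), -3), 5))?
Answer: -1856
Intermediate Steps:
Function('M')(h, A) = 29 (Function('M')(h, A) = Add(-1, Mul(6, 5)) = Add(-1, 30) = 29)
Mul(Function('M')(21, Mul(Add(-7, -11), Pow(Add(7, 13), -1))), -64) = Mul(29, -64) = -1856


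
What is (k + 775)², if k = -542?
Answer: 54289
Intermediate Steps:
(k + 775)² = (-542 + 775)² = 233² = 54289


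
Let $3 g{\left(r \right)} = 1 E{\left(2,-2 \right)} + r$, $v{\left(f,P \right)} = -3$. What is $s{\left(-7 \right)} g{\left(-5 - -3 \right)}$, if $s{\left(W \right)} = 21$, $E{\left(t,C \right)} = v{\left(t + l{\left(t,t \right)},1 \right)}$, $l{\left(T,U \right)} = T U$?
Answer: $-35$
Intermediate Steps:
$E{\left(t,C \right)} = -3$
$g{\left(r \right)} = -1 + \frac{r}{3}$ ($g{\left(r \right)} = \frac{1 \left(-3\right) + r}{3} = \frac{-3 + r}{3} = -1 + \frac{r}{3}$)
$s{\left(-7 \right)} g{\left(-5 - -3 \right)} = 21 \left(-1 + \frac{-5 - -3}{3}\right) = 21 \left(-1 + \frac{-5 + 3}{3}\right) = 21 \left(-1 + \frac{1}{3} \left(-2\right)\right) = 21 \left(-1 - \frac{2}{3}\right) = 21 \left(- \frac{5}{3}\right) = -35$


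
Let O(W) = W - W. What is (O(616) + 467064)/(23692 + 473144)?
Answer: 12974/13801 ≈ 0.94008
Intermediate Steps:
O(W) = 0
(O(616) + 467064)/(23692 + 473144) = (0 + 467064)/(23692 + 473144) = 467064/496836 = 467064*(1/496836) = 12974/13801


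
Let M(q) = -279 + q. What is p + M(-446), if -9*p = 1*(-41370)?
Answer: 11615/3 ≈ 3871.7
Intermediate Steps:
p = 13790/3 (p = -(-41370)/9 = -1/9*(-41370) = 13790/3 ≈ 4596.7)
p + M(-446) = 13790/3 + (-279 - 446) = 13790/3 - 725 = 11615/3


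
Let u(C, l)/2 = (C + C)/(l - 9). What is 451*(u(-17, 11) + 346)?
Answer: 140712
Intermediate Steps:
u(C, l) = 4*C/(-9 + l) (u(C, l) = 2*((C + C)/(l - 9)) = 2*((2*C)/(-9 + l)) = 2*(2*C/(-9 + l)) = 4*C/(-9 + l))
451*(u(-17, 11) + 346) = 451*(4*(-17)/(-9 + 11) + 346) = 451*(4*(-17)/2 + 346) = 451*(4*(-17)*(½) + 346) = 451*(-34 + 346) = 451*312 = 140712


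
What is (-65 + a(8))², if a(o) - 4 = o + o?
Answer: 2025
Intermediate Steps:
a(o) = 4 + 2*o (a(o) = 4 + (o + o) = 4 + 2*o)
(-65 + a(8))² = (-65 + (4 + 2*8))² = (-65 + (4 + 16))² = (-65 + 20)² = (-45)² = 2025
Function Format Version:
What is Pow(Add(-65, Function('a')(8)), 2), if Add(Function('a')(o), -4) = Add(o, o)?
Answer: 2025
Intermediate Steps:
Function('a')(o) = Add(4, Mul(2, o)) (Function('a')(o) = Add(4, Add(o, o)) = Add(4, Mul(2, o)))
Pow(Add(-65, Function('a')(8)), 2) = Pow(Add(-65, Add(4, Mul(2, 8))), 2) = Pow(Add(-65, Add(4, 16)), 2) = Pow(Add(-65, 20), 2) = Pow(-45, 2) = 2025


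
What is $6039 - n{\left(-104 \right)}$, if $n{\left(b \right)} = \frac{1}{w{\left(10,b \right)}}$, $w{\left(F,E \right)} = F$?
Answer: $\frac{60389}{10} \approx 6038.9$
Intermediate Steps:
$n{\left(b \right)} = \frac{1}{10}$
$6039 - n{\left(-104 \right)} = 6039 - \frac{1}{10} = \frac{60389}{10}$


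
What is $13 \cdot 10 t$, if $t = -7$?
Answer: $-910$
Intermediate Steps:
$13 \cdot 10 t = 13 \cdot 10 \left(-7\right) = 13 \left(-70\right) = -910$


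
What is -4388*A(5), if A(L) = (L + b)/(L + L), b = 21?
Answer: -57044/5 ≈ -11409.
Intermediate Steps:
A(L) = (21 + L)/(2*L) (A(L) = (L + 21)/(L + L) = (21 + L)/((2*L)) = (21 + L)*(1/(2*L)) = (21 + L)/(2*L))
-4388*A(5) = -2194*(21 + 5)/5 = -2194*26/5 = -4388*13/5 = -57044/5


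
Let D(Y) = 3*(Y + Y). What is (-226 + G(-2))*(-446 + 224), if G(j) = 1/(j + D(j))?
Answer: 351315/7 ≈ 50188.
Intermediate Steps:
D(Y) = 6*Y (D(Y) = 3*(2*Y) = 6*Y)
G(j) = 1/(7*j) (G(j) = 1/(j + 6*j) = 1/(7*j))
(-226 + G(-2))*(-446 + 224) = (-226 + (⅐)/(-2))*(-446 + 224) = (-226 + (⅐)*(-½))*(-222) = (-226 - 1/14)*(-222) = -3165/14*(-222) = 351315/7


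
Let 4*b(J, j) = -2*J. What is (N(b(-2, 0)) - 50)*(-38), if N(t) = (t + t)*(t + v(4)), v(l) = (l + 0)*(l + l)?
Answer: -608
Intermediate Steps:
b(J, j) = -J/2 (b(J, j) = (-2*J)/4 = -J/2)
v(l) = 2*l² (v(l) = l*(2*l) = 2*l²)
N(t) = 2*t*(32 + t) (N(t) = (t + t)*(t + 2*4²) = (2*t)*(t + 2*16) = (2*t)*(t + 32) = (2*t)*(32 + t) = 2*t*(32 + t))
(N(b(-2, 0)) - 50)*(-38) = (2*(-½*(-2))*(32 - ½*(-2)) - 50)*(-38) = (2*1*(32 + 1) - 50)*(-38) = (2*1*33 - 50)*(-38) = (66 - 50)*(-38) = 16*(-38) = -608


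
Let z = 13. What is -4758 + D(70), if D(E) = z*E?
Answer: -3848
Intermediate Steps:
D(E) = 13*E
-4758 + D(70) = -4758 + 13*70 = -4758 + 910 = -3848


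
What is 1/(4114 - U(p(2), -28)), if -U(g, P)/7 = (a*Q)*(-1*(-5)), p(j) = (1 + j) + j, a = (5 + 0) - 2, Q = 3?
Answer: 1/4429 ≈ 0.00022578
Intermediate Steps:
a = 3 (a = 5 - 2 = 3)
p(j) = 1 + 2*j
U(g, P) = -315 (U(g, P) = -7*3*3*(-1*(-5)) = -63*5 = -7*45 = -315)
1/(4114 - U(p(2), -28)) = 1/(4114 - 1*(-315)) = 1/(4114 + 315) = 1/4429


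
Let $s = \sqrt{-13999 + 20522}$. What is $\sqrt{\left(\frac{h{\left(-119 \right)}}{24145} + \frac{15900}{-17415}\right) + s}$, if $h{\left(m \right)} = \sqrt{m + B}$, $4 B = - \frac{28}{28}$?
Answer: $\frac{\sqrt{-318867301434000 + 349249940532900 \sqrt{6523} + 21697035030 i \sqrt{53}}}{18688230} \approx 8.936 + 2.5306 \cdot 10^{-5} i$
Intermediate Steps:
$B = - \frac{1}{4}$ ($B = \frac{\left(-28\right) \frac{1}{28}}{4} = \frac{1}{4} \left(-1\right) = - \frac{1}{4} \approx -0.25$)
$h{\left(m \right)} = \sqrt{- \frac{1}{4} + m}$ ($h{\left(m \right)} = \sqrt{m - \frac{1}{4}} = \sqrt{- \frac{1}{4} + m}$)
$s = \sqrt{6523} \approx 80.765$
$\sqrt{\left(\frac{h{\left(-119 \right)}}{24145} + \frac{15900}{-17415}\right) + s} = \sqrt{\left(\frac{\frac{1}{2} \sqrt{-1 + 4 \left(-119\right)}}{24145} + \frac{15900}{-17415}\right) + \sqrt{6523}} = \sqrt{\left(\frac{\sqrt{-1 - 476}}{2} \cdot \frac{1}{24145} + 15900 \left(- \frac{1}{17415}\right)\right) + \sqrt{6523}} = \sqrt{\left(\frac{\sqrt{-477}}{2} \cdot \frac{1}{24145} - \frac{1060}{1161}\right) + \sqrt{6523}} = \sqrt{\left(\frac{3 i \sqrt{53}}{2} \cdot \frac{1}{24145} - \frac{1060}{1161}\right) + \sqrt{6523}} = \sqrt{\left(\frac{3 i \sqrt{53}}{48290} - \frac{1060}{1161}\right) + \sqrt{6523}} = \sqrt{\left(- \frac{1060}{1161} + \frac{3 i \sqrt{53}}{48290}\right) + \sqrt{6523}} = \sqrt{- \frac{1060}{1161} + \sqrt{6523} + \frac{3 i \sqrt{53}}{48290}}$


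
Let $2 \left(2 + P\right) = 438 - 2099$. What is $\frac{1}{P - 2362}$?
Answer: $- \frac{2}{6389} \approx -0.00031304$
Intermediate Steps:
$P = - \frac{1665}{2}$ ($P = -2 + \frac{438 - 2099}{2} = -2 + \frac{1}{2} \left(-1661\right) = -2 - \frac{1661}{2} = - \frac{1665}{2} \approx -832.5$)
$\frac{1}{P - 2362} = \frac{1}{- \frac{1665}{2} - 2362} = \frac{1}{- \frac{6389}{2}} = - \frac{2}{6389}$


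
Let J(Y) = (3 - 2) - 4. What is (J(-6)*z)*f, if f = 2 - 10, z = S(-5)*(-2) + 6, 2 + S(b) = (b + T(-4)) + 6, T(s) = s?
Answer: 384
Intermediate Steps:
J(Y) = -3 (J(Y) = 1 - 4 = -3)
S(b) = b (S(b) = -2 + ((b - 4) + 6) = -2 + ((-4 + b) + 6) = -2 + (2 + b) = b)
z = 16 (z = -5*(-2) + 6 = 10 + 6 = 16)
f = -8
(J(-6)*z)*f = -3*16*(-8) = -48*(-8) = 384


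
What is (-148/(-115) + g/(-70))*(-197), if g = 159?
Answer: 62449/322 ≈ 193.94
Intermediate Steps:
(-148/(-115) + g/(-70))*(-197) = (-148/(-115) + 159/(-70))*(-197) = (-148*(-1/115) + 159*(-1/70))*(-197) = (148/115 - 159/70)*(-197) = -317/322*(-197) = 62449/322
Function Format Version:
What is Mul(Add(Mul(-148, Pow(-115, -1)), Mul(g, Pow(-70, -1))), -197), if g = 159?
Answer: Rational(62449, 322) ≈ 193.94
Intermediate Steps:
Mul(Add(Mul(-148, Pow(-115, -1)), Mul(g, Pow(-70, -1))), -197) = Mul(Add(Mul(-148, Pow(-115, -1)), Mul(159, Pow(-70, -1))), -197) = Mul(Add(Mul(-148, Rational(-1, 115)), Mul(159, Rational(-1, 70))), -197) = Mul(Add(Rational(148, 115), Rational(-159, 70)), -197) = Mul(Rational(-317, 322), -197) = Rational(62449, 322)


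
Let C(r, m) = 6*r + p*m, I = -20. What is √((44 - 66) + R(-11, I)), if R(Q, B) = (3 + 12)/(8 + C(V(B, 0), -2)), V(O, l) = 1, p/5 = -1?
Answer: 3*I*√38/4 ≈ 4.6233*I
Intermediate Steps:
p = -5 (p = 5*(-1) = -5)
C(r, m) = -5*m + 6*r (C(r, m) = 6*r - 5*m = -5*m + 6*r)
R(Q, B) = 5/8 (R(Q, B) = (3 + 12)/(8 + (-5*(-2) + 6*1)) = 15/(8 + (10 + 6)) = 15/(8 + 16) = 15/24 = 15*(1/24) = 5/8)
√((44 - 66) + R(-11, I)) = √((44 - 66) + 5/8) = √(-22 + 5/8) = √(-171/8) = 3*I*√38/4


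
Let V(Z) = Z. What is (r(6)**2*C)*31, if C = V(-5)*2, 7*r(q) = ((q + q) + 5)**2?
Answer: -25891510/49 ≈ -5.2840e+5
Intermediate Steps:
r(q) = (5 + 2*q)**2/7 (r(q) = ((q + q) + 5)**2/7 = (2*q + 5)**2/7 = (5 + 2*q)**2/7)
C = -10 (C = -5*2 = -10)
(r(6)**2*C)*31 = (((5 + 2*6)**2/7)**2*(-10))*31 = (((5 + 12)**2/7)**2*(-10))*31 = (((1/7)*17**2)**2*(-10))*31 = (((1/7)*289)**2*(-10))*31 = ((289/7)**2*(-10))*31 = ((83521/49)*(-10))*31 = -835210/49*31 = -25891510/49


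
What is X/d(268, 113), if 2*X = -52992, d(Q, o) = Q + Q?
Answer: -3312/67 ≈ -49.433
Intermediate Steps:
d(Q, o) = 2*Q
X = -26496 (X = (½)*(-52992) = -26496)
X/d(268, 113) = -26496/(2*268) = -26496/536 = -26496*1/536 = -3312/67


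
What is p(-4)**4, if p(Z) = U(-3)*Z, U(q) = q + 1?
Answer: 4096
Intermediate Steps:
U(q) = 1 + q
p(Z) = -2*Z (p(Z) = (1 - 3)*Z = -2*Z)
p(-4)**4 = (-2*(-4))**4 = 8**4 = 4096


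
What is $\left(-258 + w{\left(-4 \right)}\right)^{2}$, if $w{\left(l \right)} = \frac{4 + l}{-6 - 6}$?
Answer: $66564$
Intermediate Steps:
$w{\left(l \right)} = - \frac{1}{3} - \frac{l}{12}$ ($w{\left(l \right)} = \frac{4 + l}{-12} = \left(4 + l\right) \left(- \frac{1}{12}\right) = - \frac{1}{3} - \frac{l}{12}$)
$\left(-258 + w{\left(-4 \right)}\right)^{2} = \left(-258 - 0\right)^{2} = \left(-258 + \left(- \frac{1}{3} + \frac{1}{3}\right)\right)^{2} = \left(-258 + 0\right)^{2} = \left(-258\right)^{2} = 66564$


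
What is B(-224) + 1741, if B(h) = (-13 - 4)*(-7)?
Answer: 1860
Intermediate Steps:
B(h) = 119 (B(h) = -17*(-7) = 119)
B(-224) + 1741 = 119 + 1741 = 1860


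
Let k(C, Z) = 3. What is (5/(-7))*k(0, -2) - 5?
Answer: -50/7 ≈ -7.1429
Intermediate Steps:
(5/(-7))*k(0, -2) - 5 = (5/(-7))*3 - 5 = (5*(-⅐))*3 - 5 = -5/7*3 - 5 = -15/7 - 5 = -50/7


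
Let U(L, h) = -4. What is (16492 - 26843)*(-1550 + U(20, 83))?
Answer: 16085454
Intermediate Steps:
(16492 - 26843)*(-1550 + U(20, 83)) = (16492 - 26843)*(-1550 - 4) = -10351*(-1554) = 16085454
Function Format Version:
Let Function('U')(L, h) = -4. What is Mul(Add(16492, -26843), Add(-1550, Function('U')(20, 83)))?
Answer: 16085454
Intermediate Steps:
Mul(Add(16492, -26843), Add(-1550, Function('U')(20, 83))) = Mul(Add(16492, -26843), Add(-1550, -4)) = Mul(-10351, -1554) = 16085454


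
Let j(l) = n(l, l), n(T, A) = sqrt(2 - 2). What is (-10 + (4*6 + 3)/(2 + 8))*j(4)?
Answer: 0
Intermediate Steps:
n(T, A) = 0 (n(T, A) = sqrt(0) = 0)
j(l) = 0
(-10 + (4*6 + 3)/(2 + 8))*j(4) = (-10 + (4*6 + 3)/(2 + 8))*0 = (-10 + (24 + 3)/10)*0 = (-10 + 27*(1/10))*0 = (-10 + 27/10)*0 = -73/10*0 = 0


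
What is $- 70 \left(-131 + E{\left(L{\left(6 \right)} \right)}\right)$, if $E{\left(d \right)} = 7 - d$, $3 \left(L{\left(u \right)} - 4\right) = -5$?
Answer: $\frac{26530}{3} \approx 8843.3$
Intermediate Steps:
$L{\left(u \right)} = \frac{7}{3}$ ($L{\left(u \right)} = 4 + \frac{1}{3} \left(-5\right) = 4 - \frac{5}{3} = \frac{7}{3}$)
$- 70 \left(-131 + E{\left(L{\left(6 \right)} \right)}\right) = - 70 \left(-131 + \left(7 - \frac{7}{3}\right)\right) = - 70 \left(-131 + \frac{14}{3}\right) = \left(-70\right) \left(- \frac{379}{3}\right) = \frac{26530}{3}$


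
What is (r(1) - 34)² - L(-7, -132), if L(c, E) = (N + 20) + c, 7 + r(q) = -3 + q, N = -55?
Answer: 1891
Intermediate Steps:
r(q) = -10 + q (r(q) = -7 + (-3 + q) = -10 + q)
L(c, E) = -35 + c (L(c, E) = (-55 + 20) + c = -35 + c)
(r(1) - 34)² - L(-7, -132) = ((-10 + 1) - 34)² - (-35 - 7) = (-9 - 34)² - 1*(-42) = (-43)² + 42 = 1849 + 42 = 1891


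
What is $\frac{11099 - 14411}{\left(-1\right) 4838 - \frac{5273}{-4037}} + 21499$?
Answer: $\frac{419797104311}{19525733} \approx 21500.0$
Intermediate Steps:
$\frac{11099 - 14411}{\left(-1\right) 4838 - \frac{5273}{-4037}} + 21499 = - \frac{3312}{-4838 - - \frac{5273}{4037}} + 21499 = - \frac{3312}{-4838 + \frac{5273}{4037}} + 21499 = - \frac{3312}{- \frac{19525733}{4037}} + 21499 = \left(-3312\right) \left(- \frac{4037}{19525733}\right) + 21499 = \frac{13370544}{19525733} + 21499 = \frac{419797104311}{19525733}$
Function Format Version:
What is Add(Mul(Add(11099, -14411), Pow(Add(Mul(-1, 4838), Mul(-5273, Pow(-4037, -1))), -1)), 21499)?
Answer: Rational(419797104311, 19525733) ≈ 21500.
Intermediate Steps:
Add(Mul(Add(11099, -14411), Pow(Add(Mul(-1, 4838), Mul(-5273, Pow(-4037, -1))), -1)), 21499) = Add(Mul(-3312, Pow(Add(-4838, Mul(-5273, Rational(-1, 4037))), -1)), 21499) = Add(Mul(-3312, Pow(Add(-4838, Rational(5273, 4037)), -1)), 21499) = Add(Mul(-3312, Pow(Rational(-19525733, 4037), -1)), 21499) = Add(Mul(-3312, Rational(-4037, 19525733)), 21499) = Add(Rational(13370544, 19525733), 21499) = Rational(419797104311, 19525733)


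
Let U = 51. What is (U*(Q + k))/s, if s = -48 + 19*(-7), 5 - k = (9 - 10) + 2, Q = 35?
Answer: -1989/181 ≈ -10.989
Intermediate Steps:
k = 4 (k = 5 - ((9 - 10) + 2) = 5 - (-1 + 2) = 5 - 1*1 = 5 - 1 = 4)
s = -181 (s = -48 - 133 = -181)
(U*(Q + k))/s = (51*(35 + 4))/(-181) = (51*39)*(-1/181) = 1989*(-1/181) = -1989/181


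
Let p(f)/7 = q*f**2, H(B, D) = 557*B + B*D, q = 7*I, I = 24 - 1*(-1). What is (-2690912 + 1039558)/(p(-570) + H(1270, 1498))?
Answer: -825677/200306175 ≈ -0.0041221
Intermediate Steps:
I = 25 (I = 24 + 1 = 25)
q = 175 (q = 7*25 = 175)
p(f) = 1225*f**2 (p(f) = 7*(175*f**2) = 1225*f**2)
(-2690912 + 1039558)/(p(-570) + H(1270, 1498)) = (-2690912 + 1039558)/(1225*(-570)**2 + 1270*(557 + 1498)) = -1651354/(1225*324900 + 1270*2055) = -1651354/(398002500 + 2609850) = -1651354/400612350 = -1651354*1/400612350 = -825677/200306175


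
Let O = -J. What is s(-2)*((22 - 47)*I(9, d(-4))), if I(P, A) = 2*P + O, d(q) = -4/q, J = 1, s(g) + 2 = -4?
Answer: 2550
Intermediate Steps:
s(g) = -6 (s(g) = -2 - 4 = -6)
O = -1 (O = -1*1 = -1)
I(P, A) = -1 + 2*P (I(P, A) = 2*P - 1 = -1 + 2*P)
s(-2)*((22 - 47)*I(9, d(-4))) = -6*(22 - 47)*(-1 + 2*9) = -(-150)*(-1 + 18) = -(-150)*17 = -6*(-425) = 2550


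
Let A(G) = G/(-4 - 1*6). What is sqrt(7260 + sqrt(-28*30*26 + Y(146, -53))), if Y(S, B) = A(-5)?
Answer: sqrt(29040 + 2*I*sqrt(87358))/2 ≈ 85.21 + 0.86716*I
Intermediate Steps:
A(G) = -G/10 (A(G) = G/(-4 - 6) = G/(-10) = G*(-1/10) = -G/10)
Y(S, B) = 1/2 (Y(S, B) = -1/10*(-5) = 1/2)
sqrt(7260 + sqrt(-28*30*26 + Y(146, -53))) = sqrt(7260 + sqrt(-28*30*26 + 1/2)) = sqrt(7260 + sqrt(-840*26 + 1/2)) = sqrt(7260 + sqrt(-21840 + 1/2)) = sqrt(7260 + sqrt(-43679/2)) = sqrt(7260 + I*sqrt(87358)/2)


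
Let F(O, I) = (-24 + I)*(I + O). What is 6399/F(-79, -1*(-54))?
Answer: -2133/250 ≈ -8.5320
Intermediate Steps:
6399/F(-79, -1*(-54)) = 6399/((-1*(-54))² - (-24)*(-54) - 24*(-79) - 1*(-54)*(-79)) = 6399/(54² - 24*54 + 1896 + 54*(-79)) = 6399/(2916 - 1296 + 1896 - 4266) = 6399/(-750) = 6399*(-1/750) = -2133/250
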